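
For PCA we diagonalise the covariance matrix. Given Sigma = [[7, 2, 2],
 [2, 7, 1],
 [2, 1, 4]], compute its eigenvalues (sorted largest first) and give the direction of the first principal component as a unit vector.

Step 1 — characteristic polynomial p(λ) = det(λI - Sigma) = λ³ - tr·λ² + c_1·λ - det, where tr = trace, c_1 = sum of the principal 2×2 minors, det = det(Sigma):
  tr = 7 + 7 + 4 = 18,
  c_1 = (7·7 - (2)²) + (7·4 - (2)²) + (7·4 - (1)²) = 45 + 24 + 27 = 96,
  det = 7·(7·4 - (1)²) - (2)·((2)·4 - (1)·(2)) + (2)·((2)·(1) - 7·(2)) = 7·(27) - (2)·(6) + (2)·(-12) = 153.
  So p(λ) = λ³ - 18λ² + 96λ - 153.
Step 2 — look for an integer root (rational root theorem: any rational root is an integer divisor of 153). Testing λ = 3:
  p(3) = 27 - 162 + 288 - 153 = 0  ✓
  Dividing out (λ - 3): p(λ) = (λ - 3)(λ² - 15λ + 51).
Step 3 — remaining eigenvalues from the quadratic λ² - 15λ + 51 = 0:
  Δ = 15² - 4·51 = 225 - 204 = 21,  λ = (15 ± √21)/2 = (15 ± 4.5826)/2 ≈ 9.7913 or 5.2087.
  Sorted: λ_1 = 9.7913,  λ_2 = 5.2087,  λ_3 = 3  (check: sum = 18 = tr ✓).

Step 4 — unit eigenvector for λ_1 ≈ 9.7913: v spans the null space of (Sigma - λ_1 I), whose rows are
  r_1 = (-2.7913, 2, 2),  r_2 = (2, -2.7913, 1),  r_3 = (2, 1, -5.7913).
  v is orthogonal to every row, so take v ∝ r_1 × r_2 = ((2)·(1) - (2)·(-2.7913), (2)·(2) - (-2.7913)·(1), (-2.7913)·(-2.7913) - (2)·(2)) ≈ (7.5826, 6.7913, 3.7913).
  Let u = (7.5826, 6.7913, 3.7913).
  ||u|| = √((7.5826)² + (6.7913)² + (3.7913)²) = √(117.9909) ≈ 10.8624,  v_1 = u/||u|| ≈ (0.6981, 0.6252, 0.349) (||v_1|| = 1).

λ_1 = 9.7913,  λ_2 = 5.2087,  λ_3 = 3;  v_1 ≈ (0.6981, 0.6252, 0.349)


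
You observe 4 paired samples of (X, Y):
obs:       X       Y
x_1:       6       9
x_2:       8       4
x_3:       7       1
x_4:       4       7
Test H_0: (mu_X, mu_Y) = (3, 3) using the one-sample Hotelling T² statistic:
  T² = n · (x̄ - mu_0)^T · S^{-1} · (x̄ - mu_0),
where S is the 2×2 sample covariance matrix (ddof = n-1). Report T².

Step 1 — sample mean vector:
  mean(X) = (6 + 8 + 7 + 4) / 4 = 25/4 = 6.25
  mean(Y) = (9 + 4 + 1 + 7) / 4 = 21/4 = 5.25
  x̄ = (6.25, 5.25),  deviation x̄ - mu_0 = (6.25, 5.25) - (3, 3) = (3.25, 2.25).

Step 2 — sample covariance matrix, S[i,j] = (1/(n-1)) · Σ_k (x_{k,i} - mean_i) · (x_{k,j} - mean_j), divisor n-1 = 3:
  S[X,X] = ((-0.25)·(-0.25) + (1.75)·(1.75) + (0.75)·(0.75) + (-2.25)·(-2.25)) / 3 = 8.75/3 = 2.9167
  S[X,Y] = ((-0.25)·(3.75) + (1.75)·(-1.25) + (0.75)·(-4.25) + (-2.25)·(1.75)) / 3 = -10.25/3 = -3.4167
  S[Y,Y] = ((3.75)·(3.75) + (-1.25)·(-1.25) + (-4.25)·(-4.25) + (1.75)·(1.75)) / 3 = 36.75/3 = 12.25
  S = [[2.9167, -3.4167],
 [-3.4167, 12.25]].

Step 3 — invert S. det(S) = 2.9167·12.25 - (-3.4167)² = 24.0556.
  S^{-1} = (1/det) · [[d, -b], [-b, a]] = [[0.5092, 0.142],
 [0.142, 0.1212]].

Step 4 — quadratic form (x̄ - mu_0)^T · S^{-1} · (x̄ - mu_0):
  S^{-1} · (x̄ - mu_0) = (1.9746, 0.7344),
  (x̄ - mu_0)^T · [...] = (3.25)·(1.9746) + (2.25)·(0.7344) = 8.0699.

Step 5 — scale by n: T² = 4 · 8.0699 = 32.2794.

T² ≈ 32.2794


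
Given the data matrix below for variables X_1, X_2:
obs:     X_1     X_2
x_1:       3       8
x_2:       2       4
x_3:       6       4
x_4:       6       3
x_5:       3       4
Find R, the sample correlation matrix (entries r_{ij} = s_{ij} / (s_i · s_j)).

Step 1 — column means:
  mean(X_1) = (3 + 2 + 6 + 6 + 3) / 5 = 20/5 = 4
  mean(X_2) = (8 + 4 + 4 + 3 + 4) / 5 = 23/5 = 4.6

Step 2 — sample variances and covariances s[i,j] = (1/(n-1)) · Σ_k (x_{k,i} - mean_i) · (x_{k,j} - mean_j), with n-1 = 4:
  s[X_1,X_1] = ((-1)·(-1) + (-2)·(-2) + (2)·(2) + (2)·(2) + (-1)·(-1)) / 4 = 14/4 = 3.5
  s[X_1,X_2] = ((-1)·(3.4) + (-2)·(-0.6) + (2)·(-0.6) + (2)·(-1.6) + (-1)·(-0.6)) / 4 = -6/4 = -1.5
  s[X_2,X_2] = ((3.4)·(3.4) + (-0.6)·(-0.6) + (-0.6)·(-0.6) + (-1.6)·(-1.6) + (-0.6)·(-0.6)) / 4 = 15.2/4 = 3.8
  Sample standard deviations s_i = √(s[i,i]):
  s(X_1) = √(3.5) = 1.8708
  s(X_2) = √(3.8) = 1.9494

Step 3 — r_{ij} = s_{ij} / (s_i · s_j):
  r[X_1,X_1] = 1 (diagonal).
  r[X_1,X_2] = -1.5 / (1.8708 · 1.9494) = -1.5 / 3.6469 = -0.4113
  r[X_2,X_2] = 1 (diagonal).

R is symmetric with unit diagonal. Assembling:

R = [[1, -0.4113],
 [-0.4113, 1]]


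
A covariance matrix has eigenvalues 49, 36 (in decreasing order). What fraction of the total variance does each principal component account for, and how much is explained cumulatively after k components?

Step 1 — total variance = trace(Sigma) = Σ λ_i = 49 + 36 = 85.

Step 2 — fraction explained by component i = λ_i / Σ λ:
  PC1: 49/85 = 0.5765
  PC2: 36/85 = 0.4235

Step 3 — cumulative fraction after k components = (λ_1 + ... + λ_k) / Σ λ:
  k = 1: 49/85 = 0.5765
  k = 2: (49 + 36)/85 = 85/85 = 1

Summary (fraction, with percent):

explained: PC1 0.5765 (57.65%), PC2 0.4235 (42.35%);  cumulative: 0.5765, 1


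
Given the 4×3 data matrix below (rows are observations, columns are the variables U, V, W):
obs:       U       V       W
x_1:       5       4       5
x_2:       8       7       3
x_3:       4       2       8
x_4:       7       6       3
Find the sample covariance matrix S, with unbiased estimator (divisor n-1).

Step 1 — column means:
  mean(U) = (5 + 8 + 4 + 7) / 4 = 24/4 = 6
  mean(V) = (4 + 7 + 2 + 6) / 4 = 19/4 = 4.75
  mean(W) = (5 + 3 + 8 + 3) / 4 = 19/4 = 4.75

Step 2 — sample covariance S[i,j] = (1/(n-1)) · Σ_k (x_{k,i} - mean_i) · (x_{k,j} - mean_j), with n-1 = 3.
  S[U,U] = ((-1)·(-1) + (2)·(2) + (-2)·(-2) + (1)·(1)) / 3 = 10/3 = 3.3333
  S[U,V] = ((-1)·(-0.75) + (2)·(2.25) + (-2)·(-2.75) + (1)·(1.25)) / 3 = 12/3 = 4
  S[U,W] = ((-1)·(0.25) + (2)·(-1.75) + (-2)·(3.25) + (1)·(-1.75)) / 3 = -12/3 = -4
  S[V,V] = ((-0.75)·(-0.75) + (2.25)·(2.25) + (-2.75)·(-2.75) + (1.25)·(1.25)) / 3 = 14.75/3 = 4.9167
  S[V,W] = ((-0.75)·(0.25) + (2.25)·(-1.75) + (-2.75)·(3.25) + (1.25)·(-1.75)) / 3 = -15.25/3 = -5.0833
  S[W,W] = ((0.25)·(0.25) + (-1.75)·(-1.75) + (3.25)·(3.25) + (-1.75)·(-1.75)) / 3 = 16.75/3 = 5.5833

S is symmetric (S[j,i] = S[i,j]). Assembling:

S = [[3.3333, 4, -4],
 [4, 4.9167, -5.0833],
 [-4, -5.0833, 5.5833]]


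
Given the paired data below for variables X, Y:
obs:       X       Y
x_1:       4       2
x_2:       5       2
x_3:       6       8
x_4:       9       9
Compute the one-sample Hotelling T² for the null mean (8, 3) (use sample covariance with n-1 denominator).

Step 1 — sample mean vector:
  mean(X) = (4 + 5 + 6 + 9) / 4 = 24/4 = 6
  mean(Y) = (2 + 2 + 8 + 9) / 4 = 21/4 = 5.25
  x̄ = (6, 5.25),  deviation x̄ - mu_0 = (6, 5.25) - (8, 3) = (-2, 2.25).

Step 2 — sample covariance matrix, S[i,j] = (1/(n-1)) · Σ_k (x_{k,i} - mean_i) · (x_{k,j} - mean_j), divisor n-1 = 3:
  S[X,X] = ((-2)·(-2) + (-1)·(-1) + (0)·(0) + (3)·(3)) / 3 = 14/3 = 4.6667
  S[X,Y] = ((-2)·(-3.25) + (-1)·(-3.25) + (0)·(2.75) + (3)·(3.75)) / 3 = 21/3 = 7
  S[Y,Y] = ((-3.25)·(-3.25) + (-3.25)·(-3.25) + (2.75)·(2.75) + (3.75)·(3.75)) / 3 = 42.75/3 = 14.25
  S = [[4.6667, 7],
 [7, 14.25]].

Step 3 — invert S. det(S) = 4.6667·14.25 - (7)² = 17.5.
  S^{-1} = (1/det) · [[d, -b], [-b, a]] = [[0.8143, -0.4],
 [-0.4, 0.2667]].

Step 4 — quadratic form (x̄ - mu_0)^T · S^{-1} · (x̄ - mu_0):
  S^{-1} · (x̄ - mu_0) = (-2.5286, 1.4),
  (x̄ - mu_0)^T · [...] = (-2)·(-2.5286) + (2.25)·(1.4) = 8.2071.

Step 5 — scale by n: T² = 4 · 8.2071 = 32.8286.

T² ≈ 32.8286


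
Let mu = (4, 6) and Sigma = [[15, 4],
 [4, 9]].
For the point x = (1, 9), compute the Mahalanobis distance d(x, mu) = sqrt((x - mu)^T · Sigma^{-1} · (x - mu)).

Step 1 — centre the observation: (x - mu) = (-3, 3).

Step 2 — invert Sigma. det(Sigma) = 15·9 - (4)² = 119.
  Sigma^{-1} = (1/det) · [[d, -b], [-b, a]] = [[0.0756, -0.0336],
 [-0.0336, 0.1261]].

Step 3 — form the quadratic (x - mu)^T · Sigma^{-1} · (x - mu):
  Sigma^{-1} · (x - mu) = (-0.3277, 0.479).
  (x - mu)^T · [Sigma^{-1} · (x - mu)] = (-3)·(-0.3277) + (3)·(0.479) = 2.4202.

Step 4 — take square root: d = √(2.4202) ≈ 1.5557.

d(x, mu) = √(2.4202) ≈ 1.5557


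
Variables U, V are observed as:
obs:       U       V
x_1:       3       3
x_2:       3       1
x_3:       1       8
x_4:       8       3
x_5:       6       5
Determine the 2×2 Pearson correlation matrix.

Step 1 — column means:
  mean(U) = (3 + 3 + 1 + 8 + 6) / 5 = 21/5 = 4.2
  mean(V) = (3 + 1 + 8 + 3 + 5) / 5 = 20/5 = 4

Step 2 — sample variances and covariances s[i,j] = (1/(n-1)) · Σ_k (x_{k,i} - mean_i) · (x_{k,j} - mean_j), with n-1 = 4:
  s[U,U] = ((-1.2)·(-1.2) + (-1.2)·(-1.2) + (-3.2)·(-3.2) + (3.8)·(3.8) + (1.8)·(1.8)) / 4 = 30.8/4 = 7.7
  s[U,V] = ((-1.2)·(-1) + (-1.2)·(-3) + (-3.2)·(4) + (3.8)·(-1) + (1.8)·(1)) / 4 = -10/4 = -2.5
  s[V,V] = ((-1)·(-1) + (-3)·(-3) + (4)·(4) + (-1)·(-1) + (1)·(1)) / 4 = 28/4 = 7
  Sample standard deviations s_i = √(s[i,i]):
  s(U) = √(7.7) = 2.7749
  s(V) = √(7) = 2.6458

Step 3 — r_{ij} = s_{ij} / (s_i · s_j):
  r[U,U] = 1 (diagonal).
  r[U,V] = -2.5 / (2.7749 · 2.6458) = -2.5 / 7.3417 = -0.3405
  r[V,V] = 1 (diagonal).

R is symmetric with unit diagonal. Assembling:

R = [[1, -0.3405],
 [-0.3405, 1]]


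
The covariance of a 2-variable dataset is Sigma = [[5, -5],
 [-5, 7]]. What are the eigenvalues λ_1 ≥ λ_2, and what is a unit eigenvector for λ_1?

Step 1 — characteristic polynomial of 2×2 Sigma:
  det(Sigma - λI) = λ² - trace · λ + det = 0.
  trace = 5 + 7 = 12, det = 5·7 - (-5)² = 10.
Step 2 — discriminant:
  Δ = trace² - 4·det = 144 - 40 = 104.
Step 3 — eigenvalues:
  λ = (trace ± √Δ)/2 = (12 ± 10.198)/2,
  λ_1 = 11.099,  λ_2 = 0.901.

Step 4 — unit eigenvector for λ_1: solve (Sigma - λ_1 I)v = 0. First row:
  (5 - 11.099)·v_x + (-5)·v_y = 0, i.e. (-6.099)·v_x + (-5)·v_y = 0,
  so v ∝ (b, λ_1 - a) = (-5, 6.099); multiply by -1 so the first entry is positive: u = (5, -6.099).
  ||u|| = √((5)² + (-6.099)²) = √(62.198) ≈ 7.8866,
  v_1 = u/||u|| ≈ (0.634, -0.7733) (||v_1|| = 1).

λ_1 = 11.099,  λ_2 = 0.901;  v_1 ≈ (0.634, -0.7733)


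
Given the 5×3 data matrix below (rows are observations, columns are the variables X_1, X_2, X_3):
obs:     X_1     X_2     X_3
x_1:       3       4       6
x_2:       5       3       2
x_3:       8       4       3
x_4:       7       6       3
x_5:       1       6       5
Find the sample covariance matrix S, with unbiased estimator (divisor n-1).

Step 1 — column means:
  mean(X_1) = (3 + 5 + 8 + 7 + 1) / 5 = 24/5 = 4.8
  mean(X_2) = (4 + 3 + 4 + 6 + 6) / 5 = 23/5 = 4.6
  mean(X_3) = (6 + 2 + 3 + 3 + 5) / 5 = 19/5 = 3.8

Step 2 — sample covariance S[i,j] = (1/(n-1)) · Σ_k (x_{k,i} - mean_i) · (x_{k,j} - mean_j), with n-1 = 4.
  S[X_1,X_1] = ((-1.8)·(-1.8) + (0.2)·(0.2) + (3.2)·(3.2) + (2.2)·(2.2) + (-3.8)·(-3.8)) / 4 = 32.8/4 = 8.2
  S[X_1,X_2] = ((-1.8)·(-0.6) + (0.2)·(-1.6) + (3.2)·(-0.6) + (2.2)·(1.4) + (-3.8)·(1.4)) / 4 = -3.4/4 = -0.85
  S[X_1,X_3] = ((-1.8)·(2.2) + (0.2)·(-1.8) + (3.2)·(-0.8) + (2.2)·(-0.8) + (-3.8)·(1.2)) / 4 = -13.2/4 = -3.3
  S[X_2,X_2] = ((-0.6)·(-0.6) + (-1.6)·(-1.6) + (-0.6)·(-0.6) + (1.4)·(1.4) + (1.4)·(1.4)) / 4 = 7.2/4 = 1.8
  S[X_2,X_3] = ((-0.6)·(2.2) + (-1.6)·(-1.8) + (-0.6)·(-0.8) + (1.4)·(-0.8) + (1.4)·(1.2)) / 4 = 2.6/4 = 0.65
  S[X_3,X_3] = ((2.2)·(2.2) + (-1.8)·(-1.8) + (-0.8)·(-0.8) + (-0.8)·(-0.8) + (1.2)·(1.2)) / 4 = 10.8/4 = 2.7

S is symmetric (S[j,i] = S[i,j]). Assembling:

S = [[8.2, -0.85, -3.3],
 [-0.85, 1.8, 0.65],
 [-3.3, 0.65, 2.7]]


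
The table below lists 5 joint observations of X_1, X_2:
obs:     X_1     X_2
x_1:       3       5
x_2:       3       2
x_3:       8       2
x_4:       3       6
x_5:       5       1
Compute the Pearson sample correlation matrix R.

Step 1 — column means:
  mean(X_1) = (3 + 3 + 8 + 3 + 5) / 5 = 22/5 = 4.4
  mean(X_2) = (5 + 2 + 2 + 6 + 1) / 5 = 16/5 = 3.2

Step 2 — sample variances and covariances s[i,j] = (1/(n-1)) · Σ_k (x_{k,i} - mean_i) · (x_{k,j} - mean_j), with n-1 = 4:
  s[X_1,X_1] = ((-1.4)·(-1.4) + (-1.4)·(-1.4) + (3.6)·(3.6) + (-1.4)·(-1.4) + (0.6)·(0.6)) / 4 = 19.2/4 = 4.8
  s[X_1,X_2] = ((-1.4)·(1.8) + (-1.4)·(-1.2) + (3.6)·(-1.2) + (-1.4)·(2.8) + (0.6)·(-2.2)) / 4 = -10.4/4 = -2.6
  s[X_2,X_2] = ((1.8)·(1.8) + (-1.2)·(-1.2) + (-1.2)·(-1.2) + (2.8)·(2.8) + (-2.2)·(-2.2)) / 4 = 18.8/4 = 4.7
  Sample standard deviations s_i = √(s[i,i]):
  s(X_1) = √(4.8) = 2.1909
  s(X_2) = √(4.7) = 2.1679

Step 3 — r_{ij} = s_{ij} / (s_i · s_j):
  r[X_1,X_1] = 1 (diagonal).
  r[X_1,X_2] = -2.6 / (2.1909 · 2.1679) = -2.6 / 4.7497 = -0.5474
  r[X_2,X_2] = 1 (diagonal).

R is symmetric with unit diagonal. Assembling:

R = [[1, -0.5474],
 [-0.5474, 1]]


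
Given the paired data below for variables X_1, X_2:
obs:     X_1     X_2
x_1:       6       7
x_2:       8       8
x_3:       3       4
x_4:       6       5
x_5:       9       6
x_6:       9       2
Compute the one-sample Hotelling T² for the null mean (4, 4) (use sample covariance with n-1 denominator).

Step 1 — sample mean vector:
  mean(X_1) = (6 + 8 + 3 + 6 + 9 + 9) / 6 = 41/6 = 6.8333
  mean(X_2) = (7 + 8 + 4 + 5 + 6 + 2) / 6 = 32/6 = 5.3333
  x̄ = (6.8333, 5.3333),  deviation x̄ - mu_0 = (6.8333, 5.3333) - (4, 4) = (2.8333, 1.3333).

Step 2 — sample covariance matrix, S[i,j] = (1/(n-1)) · Σ_k (x_{k,i} - mean_i) · (x_{k,j} - mean_j), divisor n-1 = 5:
  S[X_1,X_1] = ((-0.8333)·(-0.8333) + (1.1667)·(1.1667) + (-3.8333)·(-3.8333) + (-0.8333)·(-0.8333) + (2.1667)·(2.1667) + (2.1667)·(2.1667)) / 5 = 26.8333/5 = 5.3667
  S[X_1,X_2] = ((-0.8333)·(1.6667) + (1.1667)·(2.6667) + (-3.8333)·(-1.3333) + (-0.8333)·(-0.3333) + (2.1667)·(0.6667) + (2.1667)·(-3.3333)) / 5 = 1.3333/5 = 0.2667
  S[X_2,X_2] = ((1.6667)·(1.6667) + (2.6667)·(2.6667) + (-1.3333)·(-1.3333) + (-0.3333)·(-0.3333) + (0.6667)·(0.6667) + (-3.3333)·(-3.3333)) / 5 = 23.3333/5 = 4.6667
  S = [[5.3667, 0.2667],
 [0.2667, 4.6667]].

Step 3 — invert S. det(S) = 5.3667·4.6667 - (0.2667)² = 24.9733.
  S^{-1} = (1/det) · [[d, -b], [-b, a]] = [[0.1869, -0.0107],
 [-0.0107, 0.2149]].

Step 4 — quadratic form (x̄ - mu_0)^T · S^{-1} · (x̄ - mu_0):
  S^{-1} · (x̄ - mu_0) = (0.5152, 0.2563),
  (x̄ - mu_0)^T · [...] = (2.8333)·(0.5152) + (1.3333)·(0.2563) = 1.8015.

Step 5 — scale by n: T² = 6 · 1.8015 = 10.8089.

T² ≈ 10.8089


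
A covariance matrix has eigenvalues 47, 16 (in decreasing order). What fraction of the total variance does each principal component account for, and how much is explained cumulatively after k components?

Step 1 — total variance = trace(Sigma) = Σ λ_i = 47 + 16 = 63.

Step 2 — fraction explained by component i = λ_i / Σ λ:
  PC1: 47/63 = 0.746
  PC2: 16/63 = 0.254

Step 3 — cumulative fraction after k components = (λ_1 + ... + λ_k) / Σ λ:
  k = 1: 47/63 = 0.746
  k = 2: (47 + 16)/63 = 63/63 = 1

Summary (fraction, with percent):

explained: PC1 0.746 (74.6%), PC2 0.254 (25.4%);  cumulative: 0.746, 1


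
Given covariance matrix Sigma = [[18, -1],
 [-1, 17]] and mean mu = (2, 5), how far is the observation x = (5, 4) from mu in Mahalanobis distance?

Step 1 — centre the observation: (x - mu) = (3, -1).

Step 2 — invert Sigma. det(Sigma) = 18·17 - (-1)² = 305.
  Sigma^{-1} = (1/det) · [[d, -b], [-b, a]] = [[0.0557, 0.0033],
 [0.0033, 0.059]].

Step 3 — form the quadratic (x - mu)^T · Sigma^{-1} · (x - mu):
  Sigma^{-1} · (x - mu) = (0.1639, -0.0492).
  (x - mu)^T · [Sigma^{-1} · (x - mu)] = (3)·(0.1639) + (-1)·(-0.0492) = 0.541.

Step 4 — take square root: d = √(0.541) ≈ 0.7355.

d(x, mu) = √(0.541) ≈ 0.7355


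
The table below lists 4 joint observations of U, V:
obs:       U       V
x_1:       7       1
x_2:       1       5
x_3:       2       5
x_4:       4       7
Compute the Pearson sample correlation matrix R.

Step 1 — column means:
  mean(U) = (7 + 1 + 2 + 4) / 4 = 14/4 = 3.5
  mean(V) = (1 + 5 + 5 + 7) / 4 = 18/4 = 4.5

Step 2 — sample variances and covariances s[i,j] = (1/(n-1)) · Σ_k (x_{k,i} - mean_i) · (x_{k,j} - mean_j), with n-1 = 3:
  s[U,U] = ((3.5)·(3.5) + (-2.5)·(-2.5) + (-1.5)·(-1.5) + (0.5)·(0.5)) / 3 = 21/3 = 7
  s[U,V] = ((3.5)·(-3.5) + (-2.5)·(0.5) + (-1.5)·(0.5) + (0.5)·(2.5)) / 3 = -13/3 = -4.3333
  s[V,V] = ((-3.5)·(-3.5) + (0.5)·(0.5) + (0.5)·(0.5) + (2.5)·(2.5)) / 3 = 19/3 = 6.3333
  Sample standard deviations s_i = √(s[i,i]):
  s(U) = √(7) = 2.6458
  s(V) = √(6.3333) = 2.5166

Step 3 — r_{ij} = s_{ij} / (s_i · s_j):
  r[U,U] = 1 (diagonal).
  r[U,V] = -4.3333 / (2.6458 · 2.5166) = -4.3333 / 6.6583 = -0.6508
  r[V,V] = 1 (diagonal).

R is symmetric with unit diagonal. Assembling:

R = [[1, -0.6508],
 [-0.6508, 1]]


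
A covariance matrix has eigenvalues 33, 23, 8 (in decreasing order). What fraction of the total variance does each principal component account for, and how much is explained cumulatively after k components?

Step 1 — total variance = trace(Sigma) = Σ λ_i = 33 + 23 + 8 = 64.

Step 2 — fraction explained by component i = λ_i / Σ λ:
  PC1: 33/64 = 0.5156
  PC2: 23/64 = 0.3594
  PC3: 8/64 = 0.125

Step 3 — cumulative fraction after k components = (λ_1 + ... + λ_k) / Σ λ:
  k = 1: 33/64 = 0.5156
  k = 2: (33 + 23)/64 = 56/64 = 0.875
  k = 3: (33 + 23 + 8)/64 = 64/64 = 1

Summary (fraction, with percent):

explained: PC1 0.5156 (51.56%), PC2 0.3594 (35.94%), PC3 0.125 (12.5%);  cumulative: 0.5156, 0.875, 1


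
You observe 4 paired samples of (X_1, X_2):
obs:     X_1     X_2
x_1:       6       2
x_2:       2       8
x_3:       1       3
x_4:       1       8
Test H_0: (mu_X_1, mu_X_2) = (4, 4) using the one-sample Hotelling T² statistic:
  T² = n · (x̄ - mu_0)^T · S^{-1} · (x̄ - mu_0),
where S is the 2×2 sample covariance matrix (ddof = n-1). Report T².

Step 1 — sample mean vector:
  mean(X_1) = (6 + 2 + 1 + 1) / 4 = 10/4 = 2.5
  mean(X_2) = (2 + 8 + 3 + 8) / 4 = 21/4 = 5.25
  x̄ = (2.5, 5.25),  deviation x̄ - mu_0 = (2.5, 5.25) - (4, 4) = (-1.5, 1.25).

Step 2 — sample covariance matrix, S[i,j] = (1/(n-1)) · Σ_k (x_{k,i} - mean_i) · (x_{k,j} - mean_j), divisor n-1 = 3:
  S[X_1,X_1] = ((3.5)·(3.5) + (-0.5)·(-0.5) + (-1.5)·(-1.5) + (-1.5)·(-1.5)) / 3 = 17/3 = 5.6667
  S[X_1,X_2] = ((3.5)·(-3.25) + (-0.5)·(2.75) + (-1.5)·(-2.25) + (-1.5)·(2.75)) / 3 = -13.5/3 = -4.5
  S[X_2,X_2] = ((-3.25)·(-3.25) + (2.75)·(2.75) + (-2.25)·(-2.25) + (2.75)·(2.75)) / 3 = 30.75/3 = 10.25
  S = [[5.6667, -4.5],
 [-4.5, 10.25]].

Step 3 — invert S. det(S) = 5.6667·10.25 - (-4.5)² = 37.8333.
  S^{-1} = (1/det) · [[d, -b], [-b, a]] = [[0.2709, 0.1189],
 [0.1189, 0.1498]].

Step 4 — quadratic form (x̄ - mu_0)^T · S^{-1} · (x̄ - mu_0):
  S^{-1} · (x̄ - mu_0) = (-0.2577, 0.0088),
  (x̄ - mu_0)^T · [...] = (-1.5)·(-0.2577) + (1.25)·(0.0088) = 0.3976.

Step 5 — scale by n: T² = 4 · 0.3976 = 1.5903.

T² ≈ 1.5903


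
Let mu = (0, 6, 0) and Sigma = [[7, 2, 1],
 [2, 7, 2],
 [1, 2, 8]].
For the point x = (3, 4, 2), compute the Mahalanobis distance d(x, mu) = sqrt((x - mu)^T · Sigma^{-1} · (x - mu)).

Step 1 — centre the observation: (x - mu) = (3, -2, 2).

Step 2 — invert Sigma (cofactor / det for 3×3, or solve directly):
  Sigma^{-1} = [[0.1562, -0.042, -0.009],
 [-0.042, 0.1652, -0.036],
 [-0.009, -0.036, 0.1351]].

Step 3 — form the quadratic (x - mu)^T · Sigma^{-1} · (x - mu):
  Sigma^{-1} · (x - mu) = (0.5345, -0.5285, 0.3153).
  (x - mu)^T · [Sigma^{-1} · (x - mu)] = (3)·(0.5345) + (-2)·(-0.5285) + (2)·(0.3153) = 3.2913.

Step 4 — take square root: d = √(3.2913) ≈ 1.8142.

d(x, mu) = √(3.2913) ≈ 1.8142


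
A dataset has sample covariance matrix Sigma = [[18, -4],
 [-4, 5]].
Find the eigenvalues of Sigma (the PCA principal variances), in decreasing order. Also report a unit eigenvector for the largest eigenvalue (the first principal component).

Step 1 — characteristic polynomial of 2×2 Sigma:
  det(Sigma - λI) = λ² - trace · λ + det = 0.
  trace = 18 + 5 = 23, det = 18·5 - (-4)² = 74.
Step 2 — discriminant:
  Δ = trace² - 4·det = 529 - 296 = 233.
Step 3 — eigenvalues:
  λ = (trace ± √Δ)/2 = (23 ± 15.2643)/2,
  λ_1 = 19.1322,  λ_2 = 3.8678.

Step 4 — unit eigenvector for λ_1: solve (Sigma - λ_1 I)v = 0. First row:
  (18 - 19.1322)·v_x + (-4)·v_y = 0, i.e. (-1.1322)·v_x + (-4)·v_y = 0,
  so v ∝ (b, λ_1 - a) = (-4, 1.1322); multiply by -1 so the first entry is positive: u = (4, -1.1322).
  ||u|| = √((4)² + (-1.1322)²) = √(17.2818) ≈ 4.1571,
  v_1 = u/||u|| ≈ (0.9622, -0.2723) (||v_1|| = 1).

λ_1 = 19.1322,  λ_2 = 3.8678;  v_1 ≈ (0.9622, -0.2723)


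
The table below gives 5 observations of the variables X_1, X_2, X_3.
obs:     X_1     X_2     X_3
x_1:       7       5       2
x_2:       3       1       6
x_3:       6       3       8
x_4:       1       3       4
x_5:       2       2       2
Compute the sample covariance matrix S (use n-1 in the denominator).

Step 1 — column means:
  mean(X_1) = (7 + 3 + 6 + 1 + 2) / 5 = 19/5 = 3.8
  mean(X_2) = (5 + 1 + 3 + 3 + 2) / 5 = 14/5 = 2.8
  mean(X_3) = (2 + 6 + 8 + 4 + 2) / 5 = 22/5 = 4.4

Step 2 — sample covariance S[i,j] = (1/(n-1)) · Σ_k (x_{k,i} - mean_i) · (x_{k,j} - mean_j), with n-1 = 4.
  S[X_1,X_1] = ((3.2)·(3.2) + (-0.8)·(-0.8) + (2.2)·(2.2) + (-2.8)·(-2.8) + (-1.8)·(-1.8)) / 4 = 26.8/4 = 6.7
  S[X_1,X_2] = ((3.2)·(2.2) + (-0.8)·(-1.8) + (2.2)·(0.2) + (-2.8)·(0.2) + (-1.8)·(-0.8)) / 4 = 9.8/4 = 2.45
  S[X_1,X_3] = ((3.2)·(-2.4) + (-0.8)·(1.6) + (2.2)·(3.6) + (-2.8)·(-0.4) + (-1.8)·(-2.4)) / 4 = 4.4/4 = 1.1
  S[X_2,X_2] = ((2.2)·(2.2) + (-1.8)·(-1.8) + (0.2)·(0.2) + (0.2)·(0.2) + (-0.8)·(-0.8)) / 4 = 8.8/4 = 2.2
  S[X_2,X_3] = ((2.2)·(-2.4) + (-1.8)·(1.6) + (0.2)·(3.6) + (0.2)·(-0.4) + (-0.8)·(-2.4)) / 4 = -5.6/4 = -1.4
  S[X_3,X_3] = ((-2.4)·(-2.4) + (1.6)·(1.6) + (3.6)·(3.6) + (-0.4)·(-0.4) + (-2.4)·(-2.4)) / 4 = 27.2/4 = 6.8

S is symmetric (S[j,i] = S[i,j]). Assembling:

S = [[6.7, 2.45, 1.1],
 [2.45, 2.2, -1.4],
 [1.1, -1.4, 6.8]]


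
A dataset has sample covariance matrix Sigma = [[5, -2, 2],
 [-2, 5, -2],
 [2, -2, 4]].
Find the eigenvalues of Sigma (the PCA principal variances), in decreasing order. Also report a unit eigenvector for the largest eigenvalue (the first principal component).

Step 1 — characteristic polynomial p(λ) = det(λI - Sigma) = λ³ - tr·λ² + c_1·λ - det, where tr = trace, c_1 = sum of the principal 2×2 minors, det = det(Sigma):
  tr = 5 + 5 + 4 = 14,
  c_1 = (5·5 - (-2)²) + (5·4 - (2)²) + (5·4 - (-2)²) = 21 + 16 + 16 = 53,
  det = 5·(5·4 - (-2)²) - (-2)·((-2)·4 - (-2)·(2)) + (2)·((-2)·(-2) - 5·(2)) = 5·(16) - (-2)·(-4) + (2)·(-6) = 60.
  So p(λ) = λ³ - 14λ² + 53λ - 60.
Step 2 — look for an integer root (rational root theorem: any rational root is an integer divisor of 60). Testing λ = 3:
  p(3) = 27 - 126 + 159 - 60 = 0  ✓
  Dividing out (λ - 3): p(λ) = (λ - 3)(λ² - 11λ + 20).
Step 3 — remaining eigenvalues from the quadratic λ² - 11λ + 20 = 0:
  Δ = 11² - 4·20 = 121 - 80 = 41,  λ = (11 ± √41)/2 = (11 ± 6.4031)/2 ≈ 8.7016 or 2.2984.
  Sorted: λ_1 = 8.7016,  λ_2 = 3,  λ_3 = 2.2984  (check: sum = 14 = tr ✓).

Step 4 — unit eigenvector for λ_1 ≈ 8.7016: v spans the null space of (Sigma - λ_1 I), whose rows are
  r_1 = (-3.7016, -2, 2),  r_2 = (-2, -3.7016, -2),  r_3 = (2, -2, -4.7016).
  v is orthogonal to every row, so take v ∝ r_1 × r_2 = ((-2)·(-2) - (2)·(-3.7016), (2)·(-2) - (-3.7016)·(-2), (-3.7016)·(-3.7016) - (-2)·(-2)) ≈ (11.4031, -11.4031, 9.7016).
  Let u = (11.4031, -11.4031, 9.7016).
  ||u|| = √((11.4031)² + (-11.4031)² + (9.7016)²) = √(354.1828) ≈ 18.8197,  v_1 = u/||u|| ≈ (0.6059, -0.6059, 0.5155) (||v_1|| = 1).

λ_1 = 8.7016,  λ_2 = 3,  λ_3 = 2.2984;  v_1 ≈ (0.6059, -0.6059, 0.5155)


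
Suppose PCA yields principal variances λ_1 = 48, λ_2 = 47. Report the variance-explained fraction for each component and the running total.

Step 1 — total variance = trace(Sigma) = Σ λ_i = 48 + 47 = 95.

Step 2 — fraction explained by component i = λ_i / Σ λ:
  PC1: 48/95 = 0.5053
  PC2: 47/95 = 0.4947

Step 3 — cumulative fraction after k components = (λ_1 + ... + λ_k) / Σ λ:
  k = 1: 48/95 = 0.5053
  k = 2: (48 + 47)/95 = 95/95 = 1

Summary (fraction, with percent):

explained: PC1 0.5053 (50.53%), PC2 0.4947 (49.47%);  cumulative: 0.5053, 1


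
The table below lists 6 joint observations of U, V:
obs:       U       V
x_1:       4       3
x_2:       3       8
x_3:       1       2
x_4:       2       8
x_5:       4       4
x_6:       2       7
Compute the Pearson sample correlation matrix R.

Step 1 — column means:
  mean(U) = (4 + 3 + 1 + 2 + 4 + 2) / 6 = 16/6 = 2.6667
  mean(V) = (3 + 8 + 2 + 8 + 4 + 7) / 6 = 32/6 = 5.3333

Step 2 — sample variances and covariances s[i,j] = (1/(n-1)) · Σ_k (x_{k,i} - mean_i) · (x_{k,j} - mean_j), with n-1 = 5:
  s[U,U] = ((1.3333)·(1.3333) + (0.3333)·(0.3333) + (-1.6667)·(-1.6667) + (-0.6667)·(-0.6667) + (1.3333)·(1.3333) + (-0.6667)·(-0.6667)) / 5 = 7.3333/5 = 1.4667
  s[U,V] = ((1.3333)·(-2.3333) + (0.3333)·(2.6667) + (-1.6667)·(-3.3333) + (-0.6667)·(2.6667) + (1.3333)·(-1.3333) + (-0.6667)·(1.6667)) / 5 = -1.3333/5 = -0.2667
  s[V,V] = ((-2.3333)·(-2.3333) + (2.6667)·(2.6667) + (-3.3333)·(-3.3333) + (2.6667)·(2.6667) + (-1.3333)·(-1.3333) + (1.6667)·(1.6667)) / 5 = 35.3333/5 = 7.0667
  Sample standard deviations s_i = √(s[i,i]):
  s(U) = √(1.4667) = 1.2111
  s(V) = √(7.0667) = 2.6583

Step 3 — r_{ij} = s_{ij} / (s_i · s_j):
  r[U,U] = 1 (diagonal).
  r[U,V] = -0.2667 / (1.2111 · 2.6583) = -0.2667 / 3.2194 = -0.0828
  r[V,V] = 1 (diagonal).

R is symmetric with unit diagonal. Assembling:

R = [[1, -0.0828],
 [-0.0828, 1]]


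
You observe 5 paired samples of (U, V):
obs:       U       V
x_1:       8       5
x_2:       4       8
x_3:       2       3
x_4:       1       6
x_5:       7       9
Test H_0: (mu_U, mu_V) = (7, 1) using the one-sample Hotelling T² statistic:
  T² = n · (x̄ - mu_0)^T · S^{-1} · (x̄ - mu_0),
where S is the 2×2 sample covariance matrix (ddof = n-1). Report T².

Step 1 — sample mean vector:
  mean(U) = (8 + 4 + 2 + 1 + 7) / 5 = 22/5 = 4.4
  mean(V) = (5 + 8 + 3 + 6 + 9) / 5 = 31/5 = 6.2
  x̄ = (4.4, 6.2),  deviation x̄ - mu_0 = (4.4, 6.2) - (7, 1) = (-2.6, 5.2).

Step 2 — sample covariance matrix, S[i,j] = (1/(n-1)) · Σ_k (x_{k,i} - mean_i) · (x_{k,j} - mean_j), divisor n-1 = 4:
  S[U,U] = ((3.6)·(3.6) + (-0.4)·(-0.4) + (-2.4)·(-2.4) + (-3.4)·(-3.4) + (2.6)·(2.6)) / 4 = 37.2/4 = 9.3
  S[U,V] = ((3.6)·(-1.2) + (-0.4)·(1.8) + (-2.4)·(-3.2) + (-3.4)·(-0.2) + (2.6)·(2.8)) / 4 = 10.6/4 = 2.65
  S[V,V] = ((-1.2)·(-1.2) + (1.8)·(1.8) + (-3.2)·(-3.2) + (-0.2)·(-0.2) + (2.8)·(2.8)) / 4 = 22.8/4 = 5.7
  S = [[9.3, 2.65],
 [2.65, 5.7]].

Step 3 — invert S. det(S) = 9.3·5.7 - (2.65)² = 45.9875.
  S^{-1} = (1/det) · [[d, -b], [-b, a]] = [[0.1239, -0.0576],
 [-0.0576, 0.2022]].

Step 4 — quadratic form (x̄ - mu_0)^T · S^{-1} · (x̄ - mu_0):
  S^{-1} · (x̄ - mu_0) = (-0.6219, 1.2014),
  (x̄ - mu_0)^T · [...] = (-2.6)·(-0.6219) + (5.2)·(1.2014) = 7.8643.

Step 5 — scale by n: T² = 5 · 7.8643 = 39.3216.

T² ≈ 39.3216


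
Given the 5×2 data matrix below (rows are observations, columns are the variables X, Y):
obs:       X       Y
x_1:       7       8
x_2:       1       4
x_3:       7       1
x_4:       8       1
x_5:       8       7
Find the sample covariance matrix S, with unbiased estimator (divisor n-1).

Step 1 — column means:
  mean(X) = (7 + 1 + 7 + 8 + 8) / 5 = 31/5 = 6.2
  mean(Y) = (8 + 4 + 1 + 1 + 7) / 5 = 21/5 = 4.2

Step 2 — sample covariance S[i,j] = (1/(n-1)) · Σ_k (x_{k,i} - mean_i) · (x_{k,j} - mean_j), with n-1 = 4.
  S[X,X] = ((0.8)·(0.8) + (-5.2)·(-5.2) + (0.8)·(0.8) + (1.8)·(1.8) + (1.8)·(1.8)) / 4 = 34.8/4 = 8.7
  S[X,Y] = ((0.8)·(3.8) + (-5.2)·(-0.2) + (0.8)·(-3.2) + (1.8)·(-3.2) + (1.8)·(2.8)) / 4 = 0.8/4 = 0.2
  S[Y,Y] = ((3.8)·(3.8) + (-0.2)·(-0.2) + (-3.2)·(-3.2) + (-3.2)·(-3.2) + (2.8)·(2.8)) / 4 = 42.8/4 = 10.7

S is symmetric (S[j,i] = S[i,j]). Assembling:

S = [[8.7, 0.2],
 [0.2, 10.7]]


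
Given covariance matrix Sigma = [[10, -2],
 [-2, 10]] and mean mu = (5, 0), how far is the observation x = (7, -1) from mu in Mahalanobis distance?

Step 1 — centre the observation: (x - mu) = (2, -1).

Step 2 — invert Sigma. det(Sigma) = 10·10 - (-2)² = 96.
  Sigma^{-1} = (1/det) · [[d, -b], [-b, a]] = [[0.1042, 0.0208],
 [0.0208, 0.1042]].

Step 3 — form the quadratic (x - mu)^T · Sigma^{-1} · (x - mu):
  Sigma^{-1} · (x - mu) = (0.1875, -0.0625).
  (x - mu)^T · [Sigma^{-1} · (x - mu)] = (2)·(0.1875) + (-1)·(-0.0625) = 0.4375.

Step 4 — take square root: d = √(0.4375) ≈ 0.6614.

d(x, mu) = √(0.4375) ≈ 0.6614


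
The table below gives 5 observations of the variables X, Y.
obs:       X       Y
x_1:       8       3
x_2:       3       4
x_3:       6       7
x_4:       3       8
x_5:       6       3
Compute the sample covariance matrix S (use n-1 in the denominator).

Step 1 — column means:
  mean(X) = (8 + 3 + 6 + 3 + 6) / 5 = 26/5 = 5.2
  mean(Y) = (3 + 4 + 7 + 8 + 3) / 5 = 25/5 = 5

Step 2 — sample covariance S[i,j] = (1/(n-1)) · Σ_k (x_{k,i} - mean_i) · (x_{k,j} - mean_j), with n-1 = 4.
  S[X,X] = ((2.8)·(2.8) + (-2.2)·(-2.2) + (0.8)·(0.8) + (-2.2)·(-2.2) + (0.8)·(0.8)) / 4 = 18.8/4 = 4.7
  S[X,Y] = ((2.8)·(-2) + (-2.2)·(-1) + (0.8)·(2) + (-2.2)·(3) + (0.8)·(-2)) / 4 = -10/4 = -2.5
  S[Y,Y] = ((-2)·(-2) + (-1)·(-1) + (2)·(2) + (3)·(3) + (-2)·(-2)) / 4 = 22/4 = 5.5

S is symmetric (S[j,i] = S[i,j]). Assembling:

S = [[4.7, -2.5],
 [-2.5, 5.5]]


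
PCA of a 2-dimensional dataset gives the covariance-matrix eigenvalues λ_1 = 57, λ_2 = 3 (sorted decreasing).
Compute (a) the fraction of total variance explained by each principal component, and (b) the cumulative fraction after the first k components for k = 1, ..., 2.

Step 1 — total variance = trace(Sigma) = Σ λ_i = 57 + 3 = 60.

Step 2 — fraction explained by component i = λ_i / Σ λ:
  PC1: 57/60 = 0.95
  PC2: 3/60 = 0.05

Step 3 — cumulative fraction after k components = (λ_1 + ... + λ_k) / Σ λ:
  k = 1: 57/60 = 0.95
  k = 2: (57 + 3)/60 = 60/60 = 1

Summary (fraction, with percent):

explained: PC1 0.95 (95%), PC2 0.05 (5%);  cumulative: 0.95, 1


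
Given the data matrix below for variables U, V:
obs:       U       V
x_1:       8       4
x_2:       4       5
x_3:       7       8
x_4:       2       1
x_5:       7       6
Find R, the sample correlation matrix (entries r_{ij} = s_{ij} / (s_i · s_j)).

Step 1 — column means:
  mean(U) = (8 + 4 + 7 + 2 + 7) / 5 = 28/5 = 5.6
  mean(V) = (4 + 5 + 8 + 1 + 6) / 5 = 24/5 = 4.8

Step 2 — sample variances and covariances s[i,j] = (1/(n-1)) · Σ_k (x_{k,i} - mean_i) · (x_{k,j} - mean_j), with n-1 = 4:
  s[U,U] = ((2.4)·(2.4) + (-1.6)·(-1.6) + (1.4)·(1.4) + (-3.6)·(-3.6) + (1.4)·(1.4)) / 4 = 25.2/4 = 6.3
  s[U,V] = ((2.4)·(-0.8) + (-1.6)·(0.2) + (1.4)·(3.2) + (-3.6)·(-3.8) + (1.4)·(1.2)) / 4 = 17.6/4 = 4.4
  s[V,V] = ((-0.8)·(-0.8) + (0.2)·(0.2) + (3.2)·(3.2) + (-3.8)·(-3.8) + (1.2)·(1.2)) / 4 = 26.8/4 = 6.7
  Sample standard deviations s_i = √(s[i,i]):
  s(U) = √(6.3) = 2.51
  s(V) = √(6.7) = 2.5884

Step 3 — r_{ij} = s_{ij} / (s_i · s_j):
  r[U,U] = 1 (diagonal).
  r[U,V] = 4.4 / (2.51 · 2.5884) = 4.4 / 6.4969 = 0.6772
  r[V,V] = 1 (diagonal).

R is symmetric with unit diagonal. Assembling:

R = [[1, 0.6772],
 [0.6772, 1]]


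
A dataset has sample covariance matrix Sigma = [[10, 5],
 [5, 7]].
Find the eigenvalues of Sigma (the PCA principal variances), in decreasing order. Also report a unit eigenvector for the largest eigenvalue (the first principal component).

Step 1 — characteristic polynomial of 2×2 Sigma:
  det(Sigma - λI) = λ² - trace · λ + det = 0.
  trace = 10 + 7 = 17, det = 10·7 - (5)² = 45.
Step 2 — discriminant:
  Δ = trace² - 4·det = 289 - 180 = 109.
Step 3 — eigenvalues:
  λ = (trace ± √Δ)/2 = (17 ± 10.4403)/2,
  λ_1 = 13.7202,  λ_2 = 3.2798.

Step 4 — unit eigenvector for λ_1: solve (Sigma - λ_1 I)v = 0. First row:
  (10 - 13.7202)·v_x + (5)·v_y = 0, i.e. (-3.7202)·v_x + (5)·v_y = 0,
  so v ∝ (b, λ_1 - a) = (5, 3.7202) = u.
  ||u|| = √((5)² + (3.7202)²) = √(38.8395) ≈ 6.2321,
  v_1 = u/||u|| ≈ (0.8023, 0.5969) (||v_1|| = 1).

λ_1 = 13.7202,  λ_2 = 3.2798;  v_1 ≈ (0.8023, 0.5969)


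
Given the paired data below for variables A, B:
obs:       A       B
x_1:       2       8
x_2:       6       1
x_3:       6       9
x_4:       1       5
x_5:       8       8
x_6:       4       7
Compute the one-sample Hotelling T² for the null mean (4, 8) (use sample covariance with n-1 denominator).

Step 1 — sample mean vector:
  mean(A) = (2 + 6 + 6 + 1 + 8 + 4) / 6 = 27/6 = 4.5
  mean(B) = (8 + 1 + 9 + 5 + 8 + 7) / 6 = 38/6 = 6.3333
  x̄ = (4.5, 6.3333),  deviation x̄ - mu_0 = (4.5, 6.3333) - (4, 8) = (0.5, -1.6667).

Step 2 — sample covariance matrix, S[i,j] = (1/(n-1)) · Σ_k (x_{k,i} - mean_i) · (x_{k,j} - mean_j), divisor n-1 = 5:
  S[A,A] = ((-2.5)·(-2.5) + (1.5)·(1.5) + (1.5)·(1.5) + (-3.5)·(-3.5) + (3.5)·(3.5) + (-0.5)·(-0.5)) / 5 = 35.5/5 = 7.1
  S[A,B] = ((-2.5)·(1.6667) + (1.5)·(-5.3333) + (1.5)·(2.6667) + (-3.5)·(-1.3333) + (3.5)·(1.6667) + (-0.5)·(0.6667)) / 5 = 2/5 = 0.4
  S[B,B] = ((1.6667)·(1.6667) + (-5.3333)·(-5.3333) + (2.6667)·(2.6667) + (-1.3333)·(-1.3333) + (1.6667)·(1.6667) + (0.6667)·(0.6667)) / 5 = 43.3333/5 = 8.6667
  S = [[7.1, 0.4],
 [0.4, 8.6667]].

Step 3 — invert S. det(S) = 7.1·8.6667 - (0.4)² = 61.3733.
  S^{-1} = (1/det) · [[d, -b], [-b, a]] = [[0.1412, -0.0065],
 [-0.0065, 0.1157]].

Step 4 — quadratic form (x̄ - mu_0)^T · S^{-1} · (x̄ - mu_0):
  S^{-1} · (x̄ - mu_0) = (0.0815, -0.1961),
  (x̄ - mu_0)^T · [...] = (0.5)·(0.0815) + (-1.6667)·(-0.1961) = 0.3675.

Step 5 — scale by n: T² = 6 · 0.3675 = 2.2051.

T² ≈ 2.2051


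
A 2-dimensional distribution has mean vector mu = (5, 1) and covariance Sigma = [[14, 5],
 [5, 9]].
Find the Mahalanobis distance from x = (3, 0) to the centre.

Step 1 — centre the observation: (x - mu) = (-2, -1).

Step 2 — invert Sigma. det(Sigma) = 14·9 - (5)² = 101.
  Sigma^{-1} = (1/det) · [[d, -b], [-b, a]] = [[0.0891, -0.0495],
 [-0.0495, 0.1386]].

Step 3 — form the quadratic (x - mu)^T · Sigma^{-1} · (x - mu):
  Sigma^{-1} · (x - mu) = (-0.1287, -0.0396).
  (x - mu)^T · [Sigma^{-1} · (x - mu)] = (-2)·(-0.1287) + (-1)·(-0.0396) = 0.297.

Step 4 — take square root: d = √(0.297) ≈ 0.545.

d(x, mu) = √(0.297) ≈ 0.545


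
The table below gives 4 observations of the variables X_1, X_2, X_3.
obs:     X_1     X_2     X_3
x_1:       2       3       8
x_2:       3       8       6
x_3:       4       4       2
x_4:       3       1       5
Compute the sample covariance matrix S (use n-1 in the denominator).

Step 1 — column means:
  mean(X_1) = (2 + 3 + 4 + 3) / 4 = 12/4 = 3
  mean(X_2) = (3 + 8 + 4 + 1) / 4 = 16/4 = 4
  mean(X_3) = (8 + 6 + 2 + 5) / 4 = 21/4 = 5.25

Step 2 — sample covariance S[i,j] = (1/(n-1)) · Σ_k (x_{k,i} - mean_i) · (x_{k,j} - mean_j), with n-1 = 3.
  S[X_1,X_1] = ((-1)·(-1) + (0)·(0) + (1)·(1) + (0)·(0)) / 3 = 2/3 = 0.6667
  S[X_1,X_2] = ((-1)·(-1) + (0)·(4) + (1)·(0) + (0)·(-3)) / 3 = 1/3 = 0.3333
  S[X_1,X_3] = ((-1)·(2.75) + (0)·(0.75) + (1)·(-3.25) + (0)·(-0.25)) / 3 = -6/3 = -2
  S[X_2,X_2] = ((-1)·(-1) + (4)·(4) + (0)·(0) + (-3)·(-3)) / 3 = 26/3 = 8.6667
  S[X_2,X_3] = ((-1)·(2.75) + (4)·(0.75) + (0)·(-3.25) + (-3)·(-0.25)) / 3 = 1/3 = 0.3333
  S[X_3,X_3] = ((2.75)·(2.75) + (0.75)·(0.75) + (-3.25)·(-3.25) + (-0.25)·(-0.25)) / 3 = 18.75/3 = 6.25

S is symmetric (S[j,i] = S[i,j]). Assembling:

S = [[0.6667, 0.3333, -2],
 [0.3333, 8.6667, 0.3333],
 [-2, 0.3333, 6.25]]


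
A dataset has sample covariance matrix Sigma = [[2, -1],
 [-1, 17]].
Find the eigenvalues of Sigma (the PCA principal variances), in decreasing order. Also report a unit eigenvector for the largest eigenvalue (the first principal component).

Step 1 — characteristic polynomial of 2×2 Sigma:
  det(Sigma - λI) = λ² - trace · λ + det = 0.
  trace = 2 + 17 = 19, det = 2·17 - (-1)² = 33.
Step 2 — discriminant:
  Δ = trace² - 4·det = 361 - 132 = 229.
Step 3 — eigenvalues:
  λ = (trace ± √Δ)/2 = (19 ± 15.1327)/2,
  λ_1 = 17.0664,  λ_2 = 1.9336.

Step 4 — unit eigenvector for λ_1: solve (Sigma - λ_1 I)v = 0. First row:
  (2 - 17.0664)·v_x + (-1)·v_y = 0, i.e. (-15.0664)·v_x + (-1)·v_y = 0,
  so v ∝ (b, λ_1 - a) = (-1, 15.0664); multiply by -1 so the first entry is positive: u = (1, -15.0664).
  ||u|| = √((1)² + (-15.0664)²) = √(227.9956) ≈ 15.0995,
  v_1 = u/||u|| ≈ (0.0662, -0.9978) (||v_1|| = 1).

λ_1 = 17.0664,  λ_2 = 1.9336;  v_1 ≈ (0.0662, -0.9978)


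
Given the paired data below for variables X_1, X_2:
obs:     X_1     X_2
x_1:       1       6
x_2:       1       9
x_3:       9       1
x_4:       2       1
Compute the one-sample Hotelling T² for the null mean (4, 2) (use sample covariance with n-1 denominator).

Step 1 — sample mean vector:
  mean(X_1) = (1 + 1 + 9 + 2) / 4 = 13/4 = 3.25
  mean(X_2) = (6 + 9 + 1 + 1) / 4 = 17/4 = 4.25
  x̄ = (3.25, 4.25),  deviation x̄ - mu_0 = (3.25, 4.25) - (4, 2) = (-0.75, 2.25).

Step 2 — sample covariance matrix, S[i,j] = (1/(n-1)) · Σ_k (x_{k,i} - mean_i) · (x_{k,j} - mean_j), divisor n-1 = 3:
  S[X_1,X_1] = ((-2.25)·(-2.25) + (-2.25)·(-2.25) + (5.75)·(5.75) + (-1.25)·(-1.25)) / 3 = 44.75/3 = 14.9167
  S[X_1,X_2] = ((-2.25)·(1.75) + (-2.25)·(4.75) + (5.75)·(-3.25) + (-1.25)·(-3.25)) / 3 = -29.25/3 = -9.75
  S[X_2,X_2] = ((1.75)·(1.75) + (4.75)·(4.75) + (-3.25)·(-3.25) + (-3.25)·(-3.25)) / 3 = 46.75/3 = 15.5833
  S = [[14.9167, -9.75],
 [-9.75, 15.5833]].

Step 3 — invert S. det(S) = 14.9167·15.5833 - (-9.75)² = 137.3889.
  S^{-1} = (1/det) · [[d, -b], [-b, a]] = [[0.1134, 0.071],
 [0.071, 0.1086]].

Step 4 — quadratic form (x̄ - mu_0)^T · S^{-1} · (x̄ - mu_0):
  S^{-1} · (x̄ - mu_0) = (0.0746, 0.1911),
  (x̄ - mu_0)^T · [...] = (-0.75)·(0.0746) + (2.25)·(0.1911) = 0.3739.

Step 5 — scale by n: T² = 4 · 0.3739 = 1.4958.

T² ≈ 1.4958


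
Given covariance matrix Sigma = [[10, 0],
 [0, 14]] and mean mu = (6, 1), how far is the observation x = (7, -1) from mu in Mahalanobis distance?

Step 1 — centre the observation: (x - mu) = (1, -2).

Step 2 — invert Sigma. det(Sigma) = 10·14 - (0)² = 140.
  Sigma^{-1} = (1/det) · [[d, -b], [-b, a]] = [[0.1, 0],
 [0, 0.0714]].

Step 3 — form the quadratic (x - mu)^T · Sigma^{-1} · (x - mu):
  Sigma^{-1} · (x - mu) = (0.1, -0.1429).
  (x - mu)^T · [Sigma^{-1} · (x - mu)] = (1)·(0.1) + (-2)·(-0.1429) = 0.3857.

Step 4 — take square root: d = √(0.3857) ≈ 0.6211.

d(x, mu) = √(0.3857) ≈ 0.6211


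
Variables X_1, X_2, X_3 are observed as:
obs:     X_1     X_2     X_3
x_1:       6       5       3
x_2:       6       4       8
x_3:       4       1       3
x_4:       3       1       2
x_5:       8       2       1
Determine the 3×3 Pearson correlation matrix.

Step 1 — column means:
  mean(X_1) = (6 + 6 + 4 + 3 + 8) / 5 = 27/5 = 5.4
  mean(X_2) = (5 + 4 + 1 + 1 + 2) / 5 = 13/5 = 2.6
  mean(X_3) = (3 + 8 + 3 + 2 + 1) / 5 = 17/5 = 3.4

Step 2 — sample variances and covariances s[i,j] = (1/(n-1)) · Σ_k (x_{k,i} - mean_i) · (x_{k,j} - mean_j), with n-1 = 4:
  s[X_1,X_1] = ((0.6)·(0.6) + (0.6)·(0.6) + (-1.4)·(-1.4) + (-2.4)·(-2.4) + (2.6)·(2.6)) / 4 = 15.2/4 = 3.8
  s[X_1,X_2] = ((0.6)·(2.4) + (0.6)·(1.4) + (-1.4)·(-1.6) + (-2.4)·(-1.6) + (2.6)·(-0.6)) / 4 = 6.8/4 = 1.7
  s[X_1,X_3] = ((0.6)·(-0.4) + (0.6)·(4.6) + (-1.4)·(-0.4) + (-2.4)·(-1.4) + (2.6)·(-2.4)) / 4 = 0.2/4 = 0.05
  s[X_2,X_2] = ((2.4)·(2.4) + (1.4)·(1.4) + (-1.6)·(-1.6) + (-1.6)·(-1.6) + (-0.6)·(-0.6)) / 4 = 13.2/4 = 3.3
  s[X_2,X_3] = ((2.4)·(-0.4) + (1.4)·(4.6) + (-1.6)·(-0.4) + (-1.6)·(-1.4) + (-0.6)·(-2.4)) / 4 = 9.8/4 = 2.45
  s[X_3,X_3] = ((-0.4)·(-0.4) + (4.6)·(4.6) + (-0.4)·(-0.4) + (-1.4)·(-1.4) + (-2.4)·(-2.4)) / 4 = 29.2/4 = 7.3
  Sample standard deviations s_i = √(s[i,i]):
  s(X_1) = √(3.8) = 1.9494
  s(X_2) = √(3.3) = 1.8166
  s(X_3) = √(7.3) = 2.7019

Step 3 — r_{ij} = s_{ij} / (s_i · s_j):
  r[X_1,X_1] = 1 (diagonal).
  r[X_1,X_2] = 1.7 / (1.9494 · 1.8166) = 1.7 / 3.5412 = 0.4801
  r[X_1,X_3] = 0.05 / (1.9494 · 2.7019) = 0.05 / 5.2669 = 0.0095
  r[X_2,X_2] = 1 (diagonal).
  r[X_2,X_3] = 2.45 / (1.8166 · 2.7019) = 2.45 / 4.9082 = 0.4992
  r[X_3,X_3] = 1 (diagonal).

R is symmetric with unit diagonal. Assembling:

R = [[1, 0.4801, 0.0095],
 [0.4801, 1, 0.4992],
 [0.0095, 0.4992, 1]]
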